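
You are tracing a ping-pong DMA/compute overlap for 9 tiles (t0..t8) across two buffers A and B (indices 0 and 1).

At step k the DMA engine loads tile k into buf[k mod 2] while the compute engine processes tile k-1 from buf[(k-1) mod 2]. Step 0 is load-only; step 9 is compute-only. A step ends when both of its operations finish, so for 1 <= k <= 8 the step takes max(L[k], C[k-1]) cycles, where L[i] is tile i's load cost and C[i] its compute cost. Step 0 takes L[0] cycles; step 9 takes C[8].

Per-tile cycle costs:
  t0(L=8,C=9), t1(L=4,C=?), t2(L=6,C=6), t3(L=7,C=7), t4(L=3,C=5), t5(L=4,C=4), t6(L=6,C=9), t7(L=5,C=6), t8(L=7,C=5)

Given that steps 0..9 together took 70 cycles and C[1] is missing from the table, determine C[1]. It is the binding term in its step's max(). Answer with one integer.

C[1] = 7

step 0 = dur = L[0]=8 = 8
step 1 = dur = max(L[1]=4, C[0]=9) = 9
step 2 = dur = max(L[2]=6, C[1]=?) = C[1]  (unknown; binding)
step 3 = dur = max(L[3]=7, C[2]=6) = 7
step 4 = dur = max(L[4]=3, C[3]=7) = 7
step 5 = dur = max(L[5]=4, C[4]=5) = 5
step 6 = dur = max(L[6]=6, C[5]=4) = 6
step 7 = dur = max(L[7]=5, C[6]=9) = 9
step 8 = dur = max(L[8]=7, C[7]=6) = 7
step 9 = dur = C[8]=5 = 5
sum of known step durations = 63
dur[2] = total - known = 70 - 63 = 7
C[1] is the binding max in step 2, so C[1] = dur[2] = 7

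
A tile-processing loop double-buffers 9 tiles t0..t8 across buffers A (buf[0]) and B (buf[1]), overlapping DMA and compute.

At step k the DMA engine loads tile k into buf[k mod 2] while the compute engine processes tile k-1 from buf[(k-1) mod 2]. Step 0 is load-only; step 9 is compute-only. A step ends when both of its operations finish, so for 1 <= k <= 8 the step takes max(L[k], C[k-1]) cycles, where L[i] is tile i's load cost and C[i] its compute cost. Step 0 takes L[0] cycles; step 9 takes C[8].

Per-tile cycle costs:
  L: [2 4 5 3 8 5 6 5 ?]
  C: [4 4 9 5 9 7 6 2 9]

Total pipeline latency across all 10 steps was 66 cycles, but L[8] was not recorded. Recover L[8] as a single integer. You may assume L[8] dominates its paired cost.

step 0: dur = L[0]=2 = 2
step 1: dur = max(L[1]=4, C[0]=4) = 4
step 2: dur = max(L[2]=5, C[1]=4) = 5
step 3: dur = max(L[3]=3, C[2]=9) = 9
step 4: dur = max(L[4]=8, C[3]=5) = 8
step 5: dur = max(L[5]=5, C[4]=9) = 9
step 6: dur = max(L[6]=6, C[5]=7) = 7
step 7: dur = max(L[7]=5, C[6]=6) = 6
step 8: dur = max(L[8]=?, C[7]=2) = L[8]  (unknown; binding)
step 9: dur = C[8]=9 = 9
sum of known step durations = 59
dur[8] = total - known = 66 - 59 = 7
L[8] is the binding max in step 8, so L[8] = dur[8] = 7

L[8] = 7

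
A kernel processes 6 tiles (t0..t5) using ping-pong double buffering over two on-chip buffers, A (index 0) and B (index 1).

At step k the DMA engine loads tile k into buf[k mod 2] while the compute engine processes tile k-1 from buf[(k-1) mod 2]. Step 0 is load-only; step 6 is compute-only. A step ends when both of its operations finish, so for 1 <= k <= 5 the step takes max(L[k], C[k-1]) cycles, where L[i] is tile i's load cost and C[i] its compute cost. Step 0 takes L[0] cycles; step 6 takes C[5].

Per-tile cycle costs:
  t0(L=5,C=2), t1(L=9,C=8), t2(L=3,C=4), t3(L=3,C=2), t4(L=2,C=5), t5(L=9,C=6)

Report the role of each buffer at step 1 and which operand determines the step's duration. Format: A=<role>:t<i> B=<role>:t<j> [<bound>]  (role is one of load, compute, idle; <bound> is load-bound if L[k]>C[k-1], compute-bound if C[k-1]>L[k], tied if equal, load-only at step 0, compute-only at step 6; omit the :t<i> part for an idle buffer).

step 1: A=compute:t0 B=load:t1 [load-bound]

[0] DMA t0→A (5c) ∥ CU idle ⇒ 5c, clock 5
[1] DMA t1→B (9c) ∥ CU A:t0 (2c) ⇒ 9c, clock 14
[2] DMA t2→A (3c) ∥ CU B:t1 (8c) ⇒ 8c, clock 22
[3] DMA t3→B (3c) ∥ CU A:t2 (4c) ⇒ 4c, clock 26
[4] DMA t4→A (2c) ∥ CU B:t3 (2c) ⇒ 2c, clock 28
[5] DMA t5→B (9c) ∥ CU A:t4 (5c) ⇒ 9c, clock 37
[6] DMA idle ∥ CU B:t5 (6c) ⇒ 6c, clock 43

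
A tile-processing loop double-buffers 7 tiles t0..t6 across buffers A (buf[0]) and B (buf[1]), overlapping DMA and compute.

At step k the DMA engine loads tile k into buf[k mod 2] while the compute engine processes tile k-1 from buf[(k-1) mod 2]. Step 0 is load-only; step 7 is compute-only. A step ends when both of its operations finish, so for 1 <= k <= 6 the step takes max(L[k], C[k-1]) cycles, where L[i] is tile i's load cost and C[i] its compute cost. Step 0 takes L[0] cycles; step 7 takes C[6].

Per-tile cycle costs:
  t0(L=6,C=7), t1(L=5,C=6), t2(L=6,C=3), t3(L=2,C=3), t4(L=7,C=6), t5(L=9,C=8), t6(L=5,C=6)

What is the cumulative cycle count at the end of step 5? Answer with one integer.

[0] DMA t0→A (6c) ∥ CU idle ⇒ 6c, clock 6
[1] DMA t1→B (5c) ∥ CU A:t0 (7c) ⇒ 7c, clock 13
[2] DMA t2→A (6c) ∥ CU B:t1 (6c) ⇒ 6c, clock 19
[3] DMA t3→B (2c) ∥ CU A:t2 (3c) ⇒ 3c, clock 22
[4] DMA t4→A (7c) ∥ CU B:t3 (3c) ⇒ 7c, clock 29
[5] DMA t5→B (9c) ∥ CU A:t4 (6c) ⇒ 9c, clock 38
[6] DMA t6→A (5c) ∥ CU B:t5 (8c) ⇒ 8c, clock 46
[7] DMA idle ∥ CU A:t6 (6c) ⇒ 6c, clock 52

end_cycle[5] = 38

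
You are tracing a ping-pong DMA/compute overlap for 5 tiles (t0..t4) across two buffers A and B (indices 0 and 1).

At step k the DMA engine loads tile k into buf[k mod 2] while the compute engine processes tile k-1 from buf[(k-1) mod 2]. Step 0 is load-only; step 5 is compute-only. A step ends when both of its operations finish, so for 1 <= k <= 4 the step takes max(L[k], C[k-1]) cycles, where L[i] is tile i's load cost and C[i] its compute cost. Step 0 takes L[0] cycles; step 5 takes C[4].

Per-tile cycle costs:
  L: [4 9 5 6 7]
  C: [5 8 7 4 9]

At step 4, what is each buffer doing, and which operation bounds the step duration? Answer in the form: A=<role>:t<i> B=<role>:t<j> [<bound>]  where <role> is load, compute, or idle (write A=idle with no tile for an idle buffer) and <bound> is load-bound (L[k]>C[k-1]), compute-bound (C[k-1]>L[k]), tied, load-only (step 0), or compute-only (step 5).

k=0 load=t0/4c comp=- wait=4 total=4
k=1 load=t1/9c comp=t0/5c wait=9 total=13
k=2 load=t2/5c comp=t1/8c wait=8 total=21
k=3 load=t3/6c comp=t2/7c wait=7 total=28
k=4 load=t4/7c comp=t3/4c wait=7 total=35
k=5 load=- comp=t4/9c wait=9 total=44

step 4: A=load:t4 B=compute:t3 [load-bound]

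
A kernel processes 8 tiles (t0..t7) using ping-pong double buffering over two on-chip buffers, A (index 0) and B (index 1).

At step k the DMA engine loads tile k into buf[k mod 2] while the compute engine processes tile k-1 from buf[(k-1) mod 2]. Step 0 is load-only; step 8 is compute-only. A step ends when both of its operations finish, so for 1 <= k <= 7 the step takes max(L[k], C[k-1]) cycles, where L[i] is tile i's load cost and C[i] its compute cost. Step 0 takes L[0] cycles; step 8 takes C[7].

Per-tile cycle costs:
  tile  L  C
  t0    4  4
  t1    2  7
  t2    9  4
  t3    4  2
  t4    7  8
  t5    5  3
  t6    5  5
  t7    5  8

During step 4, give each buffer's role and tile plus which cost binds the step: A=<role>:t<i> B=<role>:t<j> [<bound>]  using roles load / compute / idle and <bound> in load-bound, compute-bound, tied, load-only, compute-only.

step 4: A=load:t4 B=compute:t3 [load-bound]

step 0: L[0]=4 → dur=4, Σ=4 | A=load:t0 B=idle [load-only]
step 1: L[1]=2 C[0]=4 → dur=4, Σ=8 | A=compute:t0 B=load:t1 [compute-bound]
step 2: L[2]=9 C[1]=7 → dur=9, Σ=17 | A=load:t2 B=compute:t1 [load-bound]
step 3: L[3]=4 C[2]=4 → dur=4, Σ=21 | A=compute:t2 B=load:t3 [tied]
step 4: L[4]=7 C[3]=2 → dur=7, Σ=28 | A=load:t4 B=compute:t3 [load-bound]
step 5: L[5]=5 C[4]=8 → dur=8, Σ=36 | A=compute:t4 B=load:t5 [compute-bound]
step 6: L[6]=5 C[5]=3 → dur=5, Σ=41 | A=load:t6 B=compute:t5 [load-bound]
step 7: L[7]=5 C[6]=5 → dur=5, Σ=46 | A=compute:t6 B=load:t7 [tied]
step 8: C[7]=8 → dur=8, Σ=54 | A=idle B=compute:t7 [compute-only]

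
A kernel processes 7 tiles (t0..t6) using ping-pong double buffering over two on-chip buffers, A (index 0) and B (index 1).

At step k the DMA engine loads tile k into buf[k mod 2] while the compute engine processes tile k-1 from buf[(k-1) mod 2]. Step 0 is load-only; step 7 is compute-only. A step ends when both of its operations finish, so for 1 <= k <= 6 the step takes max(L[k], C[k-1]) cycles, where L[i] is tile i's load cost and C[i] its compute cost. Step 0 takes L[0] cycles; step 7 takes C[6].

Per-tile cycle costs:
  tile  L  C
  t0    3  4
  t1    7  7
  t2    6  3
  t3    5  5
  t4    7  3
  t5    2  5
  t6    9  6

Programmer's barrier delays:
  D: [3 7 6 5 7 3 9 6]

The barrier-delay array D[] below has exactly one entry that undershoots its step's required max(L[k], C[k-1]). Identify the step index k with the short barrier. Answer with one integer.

step 0: need L[0]=3 = 3; D[0]=3 ok
step 1: need max(L[1]=7,C[0]=4) = 7; D[1]=7 ok
step 2: need max(L[2]=6,C[1]=7) = 7; D[2]=6 SHORT
step 3: need max(L[3]=5,C[2]=3) = 5; D[3]=5 ok
step 4: need max(L[4]=7,C[3]=5) = 7; D[4]=7 ok
step 5: need max(L[5]=2,C[4]=3) = 3; D[5]=3 ok
step 6: need max(L[6]=9,C[5]=5) = 9; D[6]=9 ok
step 7: need C[6]=6 = 6; D[7]=6 ok

hazard at step 2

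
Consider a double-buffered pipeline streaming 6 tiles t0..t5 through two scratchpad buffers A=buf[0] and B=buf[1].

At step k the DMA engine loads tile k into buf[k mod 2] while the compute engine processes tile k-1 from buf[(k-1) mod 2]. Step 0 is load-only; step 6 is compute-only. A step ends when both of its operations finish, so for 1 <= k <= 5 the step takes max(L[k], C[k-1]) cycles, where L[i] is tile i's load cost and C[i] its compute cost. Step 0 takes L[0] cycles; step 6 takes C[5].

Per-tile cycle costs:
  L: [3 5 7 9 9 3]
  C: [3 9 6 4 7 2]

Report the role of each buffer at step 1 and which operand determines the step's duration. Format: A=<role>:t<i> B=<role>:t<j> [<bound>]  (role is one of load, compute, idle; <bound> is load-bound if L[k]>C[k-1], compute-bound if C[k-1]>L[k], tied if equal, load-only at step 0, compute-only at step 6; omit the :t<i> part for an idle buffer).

step 1: A=compute:t0 B=load:t1 [load-bound]

k=0 load=t0/3c comp=- wait=3 total=3
k=1 load=t1/5c comp=t0/3c wait=5 total=8
k=2 load=t2/7c comp=t1/9c wait=9 total=17
k=3 load=t3/9c comp=t2/6c wait=9 total=26
k=4 load=t4/9c comp=t3/4c wait=9 total=35
k=5 load=t5/3c comp=t4/7c wait=7 total=42
k=6 load=- comp=t5/2c wait=2 total=44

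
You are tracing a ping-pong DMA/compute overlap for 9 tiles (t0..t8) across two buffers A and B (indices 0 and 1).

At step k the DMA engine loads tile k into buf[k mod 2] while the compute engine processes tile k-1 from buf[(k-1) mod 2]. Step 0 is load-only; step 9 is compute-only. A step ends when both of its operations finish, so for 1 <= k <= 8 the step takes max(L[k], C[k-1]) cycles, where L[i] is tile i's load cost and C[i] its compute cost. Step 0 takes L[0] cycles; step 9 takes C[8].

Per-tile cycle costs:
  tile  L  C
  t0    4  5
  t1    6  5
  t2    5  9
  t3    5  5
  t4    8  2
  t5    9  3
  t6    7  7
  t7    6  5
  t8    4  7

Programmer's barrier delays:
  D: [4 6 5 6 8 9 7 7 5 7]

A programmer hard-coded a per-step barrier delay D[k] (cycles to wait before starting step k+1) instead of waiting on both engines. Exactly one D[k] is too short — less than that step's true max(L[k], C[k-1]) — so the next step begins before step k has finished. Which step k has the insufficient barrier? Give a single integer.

[0] required=L[0]=4=4 vs D=4 ok
[1] required=max(L[1]=6,C[0]=5)=6 vs D=6 ok
[2] required=max(L[2]=5,C[1]=5)=5 vs D=5 ok
[3] required=max(L[3]=5,C[2]=9)=9 vs D=6 SHORT
[4] required=max(L[4]=8,C[3]=5)=8 vs D=8 ok
[5] required=max(L[5]=9,C[4]=2)=9 vs D=9 ok
[6] required=max(L[6]=7,C[5]=3)=7 vs D=7 ok
[7] required=max(L[7]=6,C[6]=7)=7 vs D=7 ok
[8] required=max(L[8]=4,C[7]=5)=5 vs D=5 ok
[9] required=C[8]=7=7 vs D=7 ok

hazard at step 3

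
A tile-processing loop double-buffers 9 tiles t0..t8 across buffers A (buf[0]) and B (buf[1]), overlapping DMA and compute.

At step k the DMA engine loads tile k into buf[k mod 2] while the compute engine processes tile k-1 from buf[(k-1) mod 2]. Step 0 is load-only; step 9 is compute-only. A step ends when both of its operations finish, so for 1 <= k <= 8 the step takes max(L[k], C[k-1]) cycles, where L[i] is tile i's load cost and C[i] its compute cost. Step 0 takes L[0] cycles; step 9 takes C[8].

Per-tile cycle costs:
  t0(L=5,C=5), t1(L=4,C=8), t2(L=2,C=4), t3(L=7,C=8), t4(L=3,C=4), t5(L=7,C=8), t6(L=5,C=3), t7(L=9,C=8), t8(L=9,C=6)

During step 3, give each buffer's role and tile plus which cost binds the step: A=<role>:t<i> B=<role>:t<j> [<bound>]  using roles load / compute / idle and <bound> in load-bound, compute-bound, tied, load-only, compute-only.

k=0 load=t0/5c comp=- wait=5 total=5
k=1 load=t1/4c comp=t0/5c wait=5 total=10
k=2 load=t2/2c comp=t1/8c wait=8 total=18
k=3 load=t3/7c comp=t2/4c wait=7 total=25
k=4 load=t4/3c comp=t3/8c wait=8 total=33
k=5 load=t5/7c comp=t4/4c wait=7 total=40
k=6 load=t6/5c comp=t5/8c wait=8 total=48
k=7 load=t7/9c comp=t6/3c wait=9 total=57
k=8 load=t8/9c comp=t7/8c wait=9 total=66
k=9 load=- comp=t8/6c wait=6 total=72

step 3: A=compute:t2 B=load:t3 [load-bound]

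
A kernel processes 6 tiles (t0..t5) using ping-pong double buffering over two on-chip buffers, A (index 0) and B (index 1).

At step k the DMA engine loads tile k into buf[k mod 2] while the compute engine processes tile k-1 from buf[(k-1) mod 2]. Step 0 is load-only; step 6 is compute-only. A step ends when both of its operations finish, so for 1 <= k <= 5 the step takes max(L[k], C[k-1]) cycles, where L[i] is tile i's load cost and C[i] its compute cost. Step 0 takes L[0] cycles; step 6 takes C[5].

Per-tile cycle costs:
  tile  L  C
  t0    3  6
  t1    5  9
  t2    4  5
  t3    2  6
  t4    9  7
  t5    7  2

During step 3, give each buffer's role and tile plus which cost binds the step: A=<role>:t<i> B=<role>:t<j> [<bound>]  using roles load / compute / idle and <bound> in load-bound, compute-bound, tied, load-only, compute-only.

step 3: A=compute:t2 B=load:t3 [compute-bound]

  0. 3=3c; end=3; A:t0 B:-
  1. max(5,6)=6c; end=9; A:t0 B:t1
  2. max(4,9)=9c; end=18; A:t2 B:t1
  3. max(2,5)=5c; end=23; A:t2 B:t3
  4. max(9,6)=9c; end=32; A:t4 B:t3
  5. max(7,7)=7c; end=39; A:t4 B:t5
  6. 2=2c; end=41; A:t4 B:t5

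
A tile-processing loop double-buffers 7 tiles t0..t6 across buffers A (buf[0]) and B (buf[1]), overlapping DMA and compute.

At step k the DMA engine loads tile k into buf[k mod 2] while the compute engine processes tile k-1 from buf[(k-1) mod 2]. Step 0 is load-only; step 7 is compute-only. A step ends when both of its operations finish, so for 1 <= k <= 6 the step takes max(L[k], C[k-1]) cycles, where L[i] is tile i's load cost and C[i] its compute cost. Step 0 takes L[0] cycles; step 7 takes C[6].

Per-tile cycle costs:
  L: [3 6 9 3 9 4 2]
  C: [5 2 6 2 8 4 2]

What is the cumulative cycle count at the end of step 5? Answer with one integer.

end_cycle[5] = 41

[0] DMA t0→A (3c) ∥ CU idle ⇒ 3c, clock 3
[1] DMA t1→B (6c) ∥ CU A:t0 (5c) ⇒ 6c, clock 9
[2] DMA t2→A (9c) ∥ CU B:t1 (2c) ⇒ 9c, clock 18
[3] DMA t3→B (3c) ∥ CU A:t2 (6c) ⇒ 6c, clock 24
[4] DMA t4→A (9c) ∥ CU B:t3 (2c) ⇒ 9c, clock 33
[5] DMA t5→B (4c) ∥ CU A:t4 (8c) ⇒ 8c, clock 41
[6] DMA t6→A (2c) ∥ CU B:t5 (4c) ⇒ 4c, clock 45
[7] DMA idle ∥ CU A:t6 (2c) ⇒ 2c, clock 47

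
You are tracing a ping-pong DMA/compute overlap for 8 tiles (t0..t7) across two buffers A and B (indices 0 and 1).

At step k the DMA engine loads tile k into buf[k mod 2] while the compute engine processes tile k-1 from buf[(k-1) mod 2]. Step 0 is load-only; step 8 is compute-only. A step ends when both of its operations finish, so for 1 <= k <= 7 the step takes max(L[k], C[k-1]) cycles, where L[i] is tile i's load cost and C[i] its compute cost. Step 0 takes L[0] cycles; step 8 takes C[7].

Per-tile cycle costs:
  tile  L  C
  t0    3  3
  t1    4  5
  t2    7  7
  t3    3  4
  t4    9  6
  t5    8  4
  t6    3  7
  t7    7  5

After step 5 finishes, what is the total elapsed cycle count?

k=0 load=t0/3c comp=- wait=3 total=3
k=1 load=t1/4c comp=t0/3c wait=4 total=7
k=2 load=t2/7c comp=t1/5c wait=7 total=14
k=3 load=t3/3c comp=t2/7c wait=7 total=21
k=4 load=t4/9c comp=t3/4c wait=9 total=30
k=5 load=t5/8c comp=t4/6c wait=8 total=38
k=6 load=t6/3c comp=t5/4c wait=4 total=42
k=7 load=t7/7c comp=t6/7c wait=7 total=49
k=8 load=- comp=t7/5c wait=5 total=54

end_cycle[5] = 38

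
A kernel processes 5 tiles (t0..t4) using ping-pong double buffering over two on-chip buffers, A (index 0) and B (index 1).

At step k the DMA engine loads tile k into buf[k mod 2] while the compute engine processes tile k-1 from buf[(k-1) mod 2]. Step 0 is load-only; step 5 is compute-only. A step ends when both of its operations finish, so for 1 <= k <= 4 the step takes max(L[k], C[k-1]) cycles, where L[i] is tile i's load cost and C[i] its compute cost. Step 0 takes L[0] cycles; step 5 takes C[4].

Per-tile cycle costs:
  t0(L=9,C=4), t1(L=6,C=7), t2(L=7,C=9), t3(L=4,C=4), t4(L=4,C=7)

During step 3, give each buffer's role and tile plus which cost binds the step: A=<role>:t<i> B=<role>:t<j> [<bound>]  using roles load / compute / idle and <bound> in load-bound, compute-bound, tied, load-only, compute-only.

step 3: A=compute:t2 B=load:t3 [compute-bound]

[0] DMA t0→A (9c) ∥ CU idle ⇒ 9c, clock 9
[1] DMA t1→B (6c) ∥ CU A:t0 (4c) ⇒ 6c, clock 15
[2] DMA t2→A (7c) ∥ CU B:t1 (7c) ⇒ 7c, clock 22
[3] DMA t3→B (4c) ∥ CU A:t2 (9c) ⇒ 9c, clock 31
[4] DMA t4→A (4c) ∥ CU B:t3 (4c) ⇒ 4c, clock 35
[5] DMA idle ∥ CU A:t4 (7c) ⇒ 7c, clock 42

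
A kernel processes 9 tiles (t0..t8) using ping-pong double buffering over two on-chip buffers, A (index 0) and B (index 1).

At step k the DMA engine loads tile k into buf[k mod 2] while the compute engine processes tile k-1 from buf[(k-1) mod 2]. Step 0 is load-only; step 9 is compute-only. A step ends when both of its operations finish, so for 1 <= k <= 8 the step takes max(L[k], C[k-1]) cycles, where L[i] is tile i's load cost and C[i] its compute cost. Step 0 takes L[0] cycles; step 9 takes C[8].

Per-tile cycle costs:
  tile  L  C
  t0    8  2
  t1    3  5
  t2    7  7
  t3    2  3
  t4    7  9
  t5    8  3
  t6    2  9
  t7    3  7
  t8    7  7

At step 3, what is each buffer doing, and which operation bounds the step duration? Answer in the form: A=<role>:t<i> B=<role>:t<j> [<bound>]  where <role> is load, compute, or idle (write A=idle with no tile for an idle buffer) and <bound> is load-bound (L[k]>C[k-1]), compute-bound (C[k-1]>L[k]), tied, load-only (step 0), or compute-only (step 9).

step 3: A=compute:t2 B=load:t3 [compute-bound]

step 0: L[0]=8 → dur=8, Σ=8 | A=load:t0 B=idle [load-only]
step 1: L[1]=3 C[0]=2 → dur=3, Σ=11 | A=compute:t0 B=load:t1 [load-bound]
step 2: L[2]=7 C[1]=5 → dur=7, Σ=18 | A=load:t2 B=compute:t1 [load-bound]
step 3: L[3]=2 C[2]=7 → dur=7, Σ=25 | A=compute:t2 B=load:t3 [compute-bound]
step 4: L[4]=7 C[3]=3 → dur=7, Σ=32 | A=load:t4 B=compute:t3 [load-bound]
step 5: L[5]=8 C[4]=9 → dur=9, Σ=41 | A=compute:t4 B=load:t5 [compute-bound]
step 6: L[6]=2 C[5]=3 → dur=3, Σ=44 | A=load:t6 B=compute:t5 [compute-bound]
step 7: L[7]=3 C[6]=9 → dur=9, Σ=53 | A=compute:t6 B=load:t7 [compute-bound]
step 8: L[8]=7 C[7]=7 → dur=7, Σ=60 | A=load:t8 B=compute:t7 [tied]
step 9: C[8]=7 → dur=7, Σ=67 | A=compute:t8 B=idle [compute-only]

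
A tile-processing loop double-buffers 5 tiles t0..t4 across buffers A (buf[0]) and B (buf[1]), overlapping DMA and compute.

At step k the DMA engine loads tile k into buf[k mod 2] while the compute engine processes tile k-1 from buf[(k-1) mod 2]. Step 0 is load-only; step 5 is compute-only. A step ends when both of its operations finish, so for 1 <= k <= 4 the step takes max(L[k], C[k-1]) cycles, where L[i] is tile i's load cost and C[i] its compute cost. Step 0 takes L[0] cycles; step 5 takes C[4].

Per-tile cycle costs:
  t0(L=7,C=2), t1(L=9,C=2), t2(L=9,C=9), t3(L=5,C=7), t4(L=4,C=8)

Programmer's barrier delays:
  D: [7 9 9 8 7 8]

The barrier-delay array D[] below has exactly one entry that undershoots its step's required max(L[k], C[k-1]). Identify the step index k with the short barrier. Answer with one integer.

hazard at step 3

[0] required=L[0]=7=7 vs D=7 ok
[1] required=max(L[1]=9,C[0]=2)=9 vs D=9 ok
[2] required=max(L[2]=9,C[1]=2)=9 vs D=9 ok
[3] required=max(L[3]=5,C[2]=9)=9 vs D=8 SHORT
[4] required=max(L[4]=4,C[3]=7)=7 vs D=7 ok
[5] required=C[4]=8=8 vs D=8 ok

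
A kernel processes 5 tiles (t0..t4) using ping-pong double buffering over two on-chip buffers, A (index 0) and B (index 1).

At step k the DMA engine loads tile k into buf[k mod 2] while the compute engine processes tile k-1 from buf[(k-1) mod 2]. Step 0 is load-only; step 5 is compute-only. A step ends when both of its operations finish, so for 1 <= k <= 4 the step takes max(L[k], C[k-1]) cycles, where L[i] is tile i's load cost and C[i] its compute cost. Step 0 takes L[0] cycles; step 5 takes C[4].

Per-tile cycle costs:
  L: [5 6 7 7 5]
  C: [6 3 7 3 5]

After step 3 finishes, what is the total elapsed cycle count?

end_cycle[3] = 25

k=0 load=t0/5c comp=- wait=5 total=5
k=1 load=t1/6c comp=t0/6c wait=6 total=11
k=2 load=t2/7c comp=t1/3c wait=7 total=18
k=3 load=t3/7c comp=t2/7c wait=7 total=25
k=4 load=t4/5c comp=t3/3c wait=5 total=30
k=5 load=- comp=t4/5c wait=5 total=35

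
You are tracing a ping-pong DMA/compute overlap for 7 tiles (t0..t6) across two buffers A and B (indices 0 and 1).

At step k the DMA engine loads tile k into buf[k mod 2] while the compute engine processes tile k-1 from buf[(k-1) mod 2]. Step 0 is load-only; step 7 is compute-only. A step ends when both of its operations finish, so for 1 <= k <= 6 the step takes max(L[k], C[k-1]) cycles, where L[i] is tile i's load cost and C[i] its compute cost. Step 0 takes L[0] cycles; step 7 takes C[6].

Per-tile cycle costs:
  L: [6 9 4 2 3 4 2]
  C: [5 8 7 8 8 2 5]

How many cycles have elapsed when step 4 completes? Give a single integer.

end_cycle[4] = 38

k=0 load=t0/6c comp=- wait=6 total=6
k=1 load=t1/9c comp=t0/5c wait=9 total=15
k=2 load=t2/4c comp=t1/8c wait=8 total=23
k=3 load=t3/2c comp=t2/7c wait=7 total=30
k=4 load=t4/3c comp=t3/8c wait=8 total=38
k=5 load=t5/4c comp=t4/8c wait=8 total=46
k=6 load=t6/2c comp=t5/2c wait=2 total=48
k=7 load=- comp=t6/5c wait=5 total=53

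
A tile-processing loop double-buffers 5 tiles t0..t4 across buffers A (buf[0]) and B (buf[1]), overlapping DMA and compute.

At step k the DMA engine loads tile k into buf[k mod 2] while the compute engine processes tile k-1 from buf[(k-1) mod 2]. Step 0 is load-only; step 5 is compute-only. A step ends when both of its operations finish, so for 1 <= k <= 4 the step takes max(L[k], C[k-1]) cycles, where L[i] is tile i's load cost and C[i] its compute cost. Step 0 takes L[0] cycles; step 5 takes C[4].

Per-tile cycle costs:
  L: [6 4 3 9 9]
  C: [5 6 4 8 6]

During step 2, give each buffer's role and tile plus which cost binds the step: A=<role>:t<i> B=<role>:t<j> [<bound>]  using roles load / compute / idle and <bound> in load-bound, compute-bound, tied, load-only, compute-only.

step 2: A=load:t2 B=compute:t1 [compute-bound]

  0. 6=6c; end=6; A:t0 B:-
  1. max(4,5)=5c; end=11; A:t0 B:t1
  2. max(3,6)=6c; end=17; A:t2 B:t1
  3. max(9,4)=9c; end=26; A:t2 B:t3
  4. max(9,8)=9c; end=35; A:t4 B:t3
  5. 6=6c; end=41; A:t4 B:t3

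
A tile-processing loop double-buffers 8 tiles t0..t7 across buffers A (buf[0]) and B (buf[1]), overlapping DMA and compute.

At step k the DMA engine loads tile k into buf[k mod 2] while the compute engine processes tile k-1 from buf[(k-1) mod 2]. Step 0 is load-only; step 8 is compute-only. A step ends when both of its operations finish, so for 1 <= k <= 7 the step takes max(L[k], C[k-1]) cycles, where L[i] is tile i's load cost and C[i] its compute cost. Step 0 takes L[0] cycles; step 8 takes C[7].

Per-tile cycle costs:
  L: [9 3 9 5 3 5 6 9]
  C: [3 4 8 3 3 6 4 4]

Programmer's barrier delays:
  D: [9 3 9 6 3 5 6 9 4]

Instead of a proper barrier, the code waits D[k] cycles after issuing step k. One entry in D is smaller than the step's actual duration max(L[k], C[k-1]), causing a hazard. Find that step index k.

k=0 barrier L[0]=9→9c, D[0]=9 ok
k=1 barrier max(L[1]=3,C[0]=3)→3c, D[1]=3 ok
k=2 barrier max(L[2]=9,C[1]=4)→9c, D[2]=9 ok
k=3 barrier max(L[3]=5,C[2]=8)→8c, D[3]=6 SHORT
k=4 barrier max(L[4]=3,C[3]=3)→3c, D[4]=3 ok
k=5 barrier max(L[5]=5,C[4]=3)→5c, D[5]=5 ok
k=6 barrier max(L[6]=6,C[5]=6)→6c, D[6]=6 ok
k=7 barrier max(L[7]=9,C[6]=4)→9c, D[7]=9 ok
k=8 barrier C[7]=4→4c, D[8]=4 ok

hazard at step 3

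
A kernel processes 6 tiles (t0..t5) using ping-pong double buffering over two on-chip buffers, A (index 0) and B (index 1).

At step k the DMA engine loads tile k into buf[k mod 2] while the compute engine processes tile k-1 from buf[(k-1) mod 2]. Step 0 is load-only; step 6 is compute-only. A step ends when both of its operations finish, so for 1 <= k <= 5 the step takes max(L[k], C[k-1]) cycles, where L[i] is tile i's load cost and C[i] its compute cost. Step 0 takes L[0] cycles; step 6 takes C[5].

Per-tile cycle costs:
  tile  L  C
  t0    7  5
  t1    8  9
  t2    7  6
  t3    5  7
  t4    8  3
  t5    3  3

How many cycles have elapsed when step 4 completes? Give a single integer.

  0. 7=7c; end=7; A:t0 B:-
  1. max(8,5)=8c; end=15; A:t0 B:t1
  2. max(7,9)=9c; end=24; A:t2 B:t1
  3. max(5,6)=6c; end=30; A:t2 B:t3
  4. max(8,7)=8c; end=38; A:t4 B:t3
  5. max(3,3)=3c; end=41; A:t4 B:t5
  6. 3=3c; end=44; A:t4 B:t5

end_cycle[4] = 38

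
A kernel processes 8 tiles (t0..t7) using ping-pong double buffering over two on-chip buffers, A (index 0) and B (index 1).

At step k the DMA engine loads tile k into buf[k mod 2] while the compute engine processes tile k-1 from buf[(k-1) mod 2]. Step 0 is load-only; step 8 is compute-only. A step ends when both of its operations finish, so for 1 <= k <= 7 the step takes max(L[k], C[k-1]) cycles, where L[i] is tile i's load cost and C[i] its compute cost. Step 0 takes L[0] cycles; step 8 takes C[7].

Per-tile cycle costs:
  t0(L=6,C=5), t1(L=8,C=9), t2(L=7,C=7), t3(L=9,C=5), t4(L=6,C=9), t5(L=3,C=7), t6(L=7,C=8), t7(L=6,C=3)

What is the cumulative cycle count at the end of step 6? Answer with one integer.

  0. 6=6c; end=6; A:t0 B:-
  1. max(8,5)=8c; end=14; A:t0 B:t1
  2. max(7,9)=9c; end=23; A:t2 B:t1
  3. max(9,7)=9c; end=32; A:t2 B:t3
  4. max(6,5)=6c; end=38; A:t4 B:t3
  5. max(3,9)=9c; end=47; A:t4 B:t5
  6. max(7,7)=7c; end=54; A:t6 B:t5
  7. max(6,8)=8c; end=62; A:t6 B:t7
  8. 3=3c; end=65; A:t6 B:t7

end_cycle[6] = 54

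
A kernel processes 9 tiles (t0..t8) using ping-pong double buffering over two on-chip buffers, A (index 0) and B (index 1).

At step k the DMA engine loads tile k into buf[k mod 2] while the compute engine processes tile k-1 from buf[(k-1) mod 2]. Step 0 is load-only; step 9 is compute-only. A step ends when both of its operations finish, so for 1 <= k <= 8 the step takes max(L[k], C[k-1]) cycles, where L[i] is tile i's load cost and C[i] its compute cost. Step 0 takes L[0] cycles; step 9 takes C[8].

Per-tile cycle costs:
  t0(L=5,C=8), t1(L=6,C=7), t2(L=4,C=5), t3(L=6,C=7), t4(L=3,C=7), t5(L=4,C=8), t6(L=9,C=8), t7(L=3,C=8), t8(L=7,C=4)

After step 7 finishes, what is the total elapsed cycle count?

end_cycle[7] = 57

[0] DMA t0→A (5c) ∥ CU idle ⇒ 5c, clock 5
[1] DMA t1→B (6c) ∥ CU A:t0 (8c) ⇒ 8c, clock 13
[2] DMA t2→A (4c) ∥ CU B:t1 (7c) ⇒ 7c, clock 20
[3] DMA t3→B (6c) ∥ CU A:t2 (5c) ⇒ 6c, clock 26
[4] DMA t4→A (3c) ∥ CU B:t3 (7c) ⇒ 7c, clock 33
[5] DMA t5→B (4c) ∥ CU A:t4 (7c) ⇒ 7c, clock 40
[6] DMA t6→A (9c) ∥ CU B:t5 (8c) ⇒ 9c, clock 49
[7] DMA t7→B (3c) ∥ CU A:t6 (8c) ⇒ 8c, clock 57
[8] DMA t8→A (7c) ∥ CU B:t7 (8c) ⇒ 8c, clock 65
[9] DMA idle ∥ CU A:t8 (4c) ⇒ 4c, clock 69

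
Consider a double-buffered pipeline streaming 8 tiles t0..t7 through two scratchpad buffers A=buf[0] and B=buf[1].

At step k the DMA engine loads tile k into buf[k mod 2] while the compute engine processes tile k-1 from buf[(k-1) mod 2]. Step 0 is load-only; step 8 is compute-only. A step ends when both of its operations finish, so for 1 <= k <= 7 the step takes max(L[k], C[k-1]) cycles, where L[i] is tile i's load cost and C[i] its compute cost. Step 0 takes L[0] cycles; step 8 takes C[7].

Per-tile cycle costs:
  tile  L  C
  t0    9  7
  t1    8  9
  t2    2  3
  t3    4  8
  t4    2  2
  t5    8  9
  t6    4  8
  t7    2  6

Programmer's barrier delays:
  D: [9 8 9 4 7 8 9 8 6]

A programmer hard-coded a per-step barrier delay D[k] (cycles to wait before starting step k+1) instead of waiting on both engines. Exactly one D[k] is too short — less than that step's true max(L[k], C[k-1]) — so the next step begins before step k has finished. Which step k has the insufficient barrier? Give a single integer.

step 0: need L[0]=9 = 9; D[0]=9 ok
step 1: need max(L[1]=8,C[0]=7) = 8; D[1]=8 ok
step 2: need max(L[2]=2,C[1]=9) = 9; D[2]=9 ok
step 3: need max(L[3]=4,C[2]=3) = 4; D[3]=4 ok
step 4: need max(L[4]=2,C[3]=8) = 8; D[4]=7 SHORT
step 5: need max(L[5]=8,C[4]=2) = 8; D[5]=8 ok
step 6: need max(L[6]=4,C[5]=9) = 9; D[6]=9 ok
step 7: need max(L[7]=2,C[6]=8) = 8; D[7]=8 ok
step 8: need C[7]=6 = 6; D[8]=6 ok

hazard at step 4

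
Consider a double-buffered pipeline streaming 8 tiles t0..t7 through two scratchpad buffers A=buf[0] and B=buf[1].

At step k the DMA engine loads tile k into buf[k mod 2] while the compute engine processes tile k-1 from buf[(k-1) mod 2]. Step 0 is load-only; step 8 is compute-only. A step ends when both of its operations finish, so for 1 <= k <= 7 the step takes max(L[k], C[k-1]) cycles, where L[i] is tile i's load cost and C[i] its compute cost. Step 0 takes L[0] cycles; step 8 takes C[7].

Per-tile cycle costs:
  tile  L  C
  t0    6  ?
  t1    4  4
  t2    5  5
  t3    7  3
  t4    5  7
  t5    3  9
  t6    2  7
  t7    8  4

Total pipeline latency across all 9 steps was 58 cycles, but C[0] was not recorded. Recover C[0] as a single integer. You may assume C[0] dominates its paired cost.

step 0 | dur = L[0]=6 = 6
step 1 | dur = max(L[1]=4, C[0]=?) = C[0]  (unknown; binding)
step 2 | dur = max(L[2]=5, C[1]=4) = 5
step 3 | dur = max(L[3]=7, C[2]=5) = 7
step 4 | dur = max(L[4]=5, C[3]=3) = 5
step 5 | dur = max(L[5]=3, C[4]=7) = 7
step 6 | dur = max(L[6]=2, C[5]=9) = 9
step 7 | dur = max(L[7]=8, C[6]=7) = 8
step 8 | dur = C[7]=4 = 4
sum of known step durations = 51
dur[1] = total - known = 58 - 51 = 7
C[0] is the binding max in step 1, so C[0] = dur[1] = 7

C[0] = 7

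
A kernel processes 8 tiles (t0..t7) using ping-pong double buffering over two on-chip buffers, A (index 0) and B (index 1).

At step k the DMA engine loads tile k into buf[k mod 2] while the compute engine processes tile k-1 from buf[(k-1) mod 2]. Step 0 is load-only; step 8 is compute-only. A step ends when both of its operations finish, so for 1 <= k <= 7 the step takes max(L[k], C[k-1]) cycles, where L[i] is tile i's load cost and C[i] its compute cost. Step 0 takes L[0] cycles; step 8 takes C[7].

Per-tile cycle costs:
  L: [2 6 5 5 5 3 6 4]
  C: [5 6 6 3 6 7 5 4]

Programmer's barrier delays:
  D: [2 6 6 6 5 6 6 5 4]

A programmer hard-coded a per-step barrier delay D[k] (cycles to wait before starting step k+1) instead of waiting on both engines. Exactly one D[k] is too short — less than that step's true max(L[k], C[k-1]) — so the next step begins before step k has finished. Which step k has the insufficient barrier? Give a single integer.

hazard at step 6

step 0: need L[0]=2 = 2; D[0]=2 ok
step 1: need max(L[1]=6,C[0]=5) = 6; D[1]=6 ok
step 2: need max(L[2]=5,C[1]=6) = 6; D[2]=6 ok
step 3: need max(L[3]=5,C[2]=6) = 6; D[3]=6 ok
step 4: need max(L[4]=5,C[3]=3) = 5; D[4]=5 ok
step 5: need max(L[5]=3,C[4]=6) = 6; D[5]=6 ok
step 6: need max(L[6]=6,C[5]=7) = 7; D[6]=6 SHORT
step 7: need max(L[7]=4,C[6]=5) = 5; D[7]=5 ok
step 8: need C[7]=4 = 4; D[8]=4 ok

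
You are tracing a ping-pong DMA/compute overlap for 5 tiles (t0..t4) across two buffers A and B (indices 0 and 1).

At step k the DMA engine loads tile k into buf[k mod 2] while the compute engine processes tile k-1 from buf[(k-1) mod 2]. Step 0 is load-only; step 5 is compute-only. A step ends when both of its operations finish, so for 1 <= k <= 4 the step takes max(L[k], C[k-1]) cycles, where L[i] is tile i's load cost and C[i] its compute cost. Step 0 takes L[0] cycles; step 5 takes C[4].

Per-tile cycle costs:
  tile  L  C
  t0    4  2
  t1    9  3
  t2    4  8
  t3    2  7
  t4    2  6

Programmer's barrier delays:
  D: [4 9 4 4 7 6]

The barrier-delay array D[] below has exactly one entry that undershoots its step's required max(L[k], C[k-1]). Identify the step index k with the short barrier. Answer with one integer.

step 0: need L[0]=4 = 4; D[0]=4 ok
step 1: need max(L[1]=9,C[0]=2) = 9; D[1]=9 ok
step 2: need max(L[2]=4,C[1]=3) = 4; D[2]=4 ok
step 3: need max(L[3]=2,C[2]=8) = 8; D[3]=4 SHORT
step 4: need max(L[4]=2,C[3]=7) = 7; D[4]=7 ok
step 5: need C[4]=6 = 6; D[5]=6 ok

hazard at step 3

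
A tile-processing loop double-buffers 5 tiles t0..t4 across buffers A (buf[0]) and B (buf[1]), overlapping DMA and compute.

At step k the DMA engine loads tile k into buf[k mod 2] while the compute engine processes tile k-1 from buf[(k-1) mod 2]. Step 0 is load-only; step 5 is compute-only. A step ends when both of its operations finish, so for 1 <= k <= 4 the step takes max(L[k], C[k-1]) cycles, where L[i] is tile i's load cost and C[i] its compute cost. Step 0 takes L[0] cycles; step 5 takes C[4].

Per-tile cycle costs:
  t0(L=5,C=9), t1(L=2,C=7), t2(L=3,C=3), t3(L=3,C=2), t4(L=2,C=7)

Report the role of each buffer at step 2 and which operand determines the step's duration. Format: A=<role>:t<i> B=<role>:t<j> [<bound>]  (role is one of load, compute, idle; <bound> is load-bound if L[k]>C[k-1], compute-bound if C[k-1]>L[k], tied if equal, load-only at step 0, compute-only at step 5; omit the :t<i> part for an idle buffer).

[0] DMA t0→A (5c) ∥ CU idle ⇒ 5c, clock 5
[1] DMA t1→B (2c) ∥ CU A:t0 (9c) ⇒ 9c, clock 14
[2] DMA t2→A (3c) ∥ CU B:t1 (7c) ⇒ 7c, clock 21
[3] DMA t3→B (3c) ∥ CU A:t2 (3c) ⇒ 3c, clock 24
[4] DMA t4→A (2c) ∥ CU B:t3 (2c) ⇒ 2c, clock 26
[5] DMA idle ∥ CU A:t4 (7c) ⇒ 7c, clock 33

step 2: A=load:t2 B=compute:t1 [compute-bound]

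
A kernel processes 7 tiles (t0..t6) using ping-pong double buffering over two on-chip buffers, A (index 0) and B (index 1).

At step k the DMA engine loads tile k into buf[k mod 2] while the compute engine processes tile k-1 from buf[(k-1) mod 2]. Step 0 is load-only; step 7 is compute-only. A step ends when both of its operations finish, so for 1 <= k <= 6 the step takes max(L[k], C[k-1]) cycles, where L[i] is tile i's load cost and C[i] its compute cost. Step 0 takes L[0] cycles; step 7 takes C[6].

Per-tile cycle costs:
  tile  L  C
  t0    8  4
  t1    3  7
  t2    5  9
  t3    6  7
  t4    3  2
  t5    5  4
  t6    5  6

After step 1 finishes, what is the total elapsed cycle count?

end_cycle[1] = 12

k=0 load=t0/8c comp=- wait=8 total=8
k=1 load=t1/3c comp=t0/4c wait=4 total=12
k=2 load=t2/5c comp=t1/7c wait=7 total=19
k=3 load=t3/6c comp=t2/9c wait=9 total=28
k=4 load=t4/3c comp=t3/7c wait=7 total=35
k=5 load=t5/5c comp=t4/2c wait=5 total=40
k=6 load=t6/5c comp=t5/4c wait=5 total=45
k=7 load=- comp=t6/6c wait=6 total=51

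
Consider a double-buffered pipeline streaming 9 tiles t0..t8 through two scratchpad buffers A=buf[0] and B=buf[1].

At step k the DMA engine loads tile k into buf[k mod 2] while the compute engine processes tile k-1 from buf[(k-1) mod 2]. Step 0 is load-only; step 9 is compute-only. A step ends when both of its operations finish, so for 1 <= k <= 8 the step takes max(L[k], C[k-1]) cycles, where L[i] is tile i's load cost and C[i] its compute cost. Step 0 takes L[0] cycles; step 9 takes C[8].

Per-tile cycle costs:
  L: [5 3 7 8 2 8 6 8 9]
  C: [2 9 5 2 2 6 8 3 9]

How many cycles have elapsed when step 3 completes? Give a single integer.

  0. 5=5c; end=5; A:t0 B:-
  1. max(3,2)=3c; end=8; A:t0 B:t1
  2. max(7,9)=9c; end=17; A:t2 B:t1
  3. max(8,5)=8c; end=25; A:t2 B:t3
  4. max(2,2)=2c; end=27; A:t4 B:t3
  5. max(8,2)=8c; end=35; A:t4 B:t5
  6. max(6,6)=6c; end=41; A:t6 B:t5
  7. max(8,8)=8c; end=49; A:t6 B:t7
  8. max(9,3)=9c; end=58; A:t8 B:t7
  9. 9=9c; end=67; A:t8 B:t7

end_cycle[3] = 25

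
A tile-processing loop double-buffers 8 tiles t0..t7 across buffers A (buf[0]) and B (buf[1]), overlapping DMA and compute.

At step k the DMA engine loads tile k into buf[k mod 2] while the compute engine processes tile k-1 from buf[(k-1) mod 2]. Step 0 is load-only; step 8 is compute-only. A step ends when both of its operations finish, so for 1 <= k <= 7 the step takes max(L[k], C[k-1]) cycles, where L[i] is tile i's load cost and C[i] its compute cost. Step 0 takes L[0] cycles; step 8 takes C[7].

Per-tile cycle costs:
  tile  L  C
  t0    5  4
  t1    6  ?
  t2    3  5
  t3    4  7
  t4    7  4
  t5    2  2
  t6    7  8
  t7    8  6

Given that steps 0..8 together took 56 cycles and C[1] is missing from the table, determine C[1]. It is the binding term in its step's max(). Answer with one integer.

C[1] = 8

step 0 = dur = L[0]=5 = 5
step 1 = dur = max(L[1]=6, C[0]=4) = 6
step 2 = dur = max(L[2]=3, C[1]=?) = C[1]  (unknown; binding)
step 3 = dur = max(L[3]=4, C[2]=5) = 5
step 4 = dur = max(L[4]=7, C[3]=7) = 7
step 5 = dur = max(L[5]=2, C[4]=4) = 4
step 6 = dur = max(L[6]=7, C[5]=2) = 7
step 7 = dur = max(L[7]=8, C[6]=8) = 8
step 8 = dur = C[7]=6 = 6
sum of known step durations = 48
dur[2] = total - known = 56 - 48 = 8
C[1] is the binding max in step 2, so C[1] = dur[2] = 8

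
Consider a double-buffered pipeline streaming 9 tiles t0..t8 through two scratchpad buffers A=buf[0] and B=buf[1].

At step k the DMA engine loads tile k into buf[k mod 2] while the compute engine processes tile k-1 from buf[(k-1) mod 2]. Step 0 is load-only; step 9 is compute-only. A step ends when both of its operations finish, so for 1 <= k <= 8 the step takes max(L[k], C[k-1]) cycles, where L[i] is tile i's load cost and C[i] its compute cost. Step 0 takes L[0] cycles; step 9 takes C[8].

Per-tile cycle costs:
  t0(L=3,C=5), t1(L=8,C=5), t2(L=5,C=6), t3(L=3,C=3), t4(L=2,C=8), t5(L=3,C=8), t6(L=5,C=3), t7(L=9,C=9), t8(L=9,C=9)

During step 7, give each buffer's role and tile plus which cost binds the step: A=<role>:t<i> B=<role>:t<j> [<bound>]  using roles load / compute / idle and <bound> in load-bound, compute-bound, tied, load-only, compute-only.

step 7: A=compute:t6 B=load:t7 [load-bound]

  0. 3=3c; end=3; A:t0 B:-
  1. max(8,5)=8c; end=11; A:t0 B:t1
  2. max(5,5)=5c; end=16; A:t2 B:t1
  3. max(3,6)=6c; end=22; A:t2 B:t3
  4. max(2,3)=3c; end=25; A:t4 B:t3
  5. max(3,8)=8c; end=33; A:t4 B:t5
  6. max(5,8)=8c; end=41; A:t6 B:t5
  7. max(9,3)=9c; end=50; A:t6 B:t7
  8. max(9,9)=9c; end=59; A:t8 B:t7
  9. 9=9c; end=68; A:t8 B:t7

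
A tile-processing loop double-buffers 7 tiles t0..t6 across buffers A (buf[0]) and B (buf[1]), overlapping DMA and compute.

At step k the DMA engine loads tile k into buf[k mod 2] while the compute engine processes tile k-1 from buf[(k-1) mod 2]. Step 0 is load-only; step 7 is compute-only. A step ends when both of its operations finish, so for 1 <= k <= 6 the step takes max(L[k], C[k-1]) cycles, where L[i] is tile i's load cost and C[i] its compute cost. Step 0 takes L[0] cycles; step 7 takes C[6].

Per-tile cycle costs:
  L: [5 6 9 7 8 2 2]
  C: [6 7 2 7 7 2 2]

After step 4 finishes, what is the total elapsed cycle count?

k=0 load=t0/5c comp=- wait=5 total=5
k=1 load=t1/6c comp=t0/6c wait=6 total=11
k=2 load=t2/9c comp=t1/7c wait=9 total=20
k=3 load=t3/7c comp=t2/2c wait=7 total=27
k=4 load=t4/8c comp=t3/7c wait=8 total=35
k=5 load=t5/2c comp=t4/7c wait=7 total=42
k=6 load=t6/2c comp=t5/2c wait=2 total=44
k=7 load=- comp=t6/2c wait=2 total=46

end_cycle[4] = 35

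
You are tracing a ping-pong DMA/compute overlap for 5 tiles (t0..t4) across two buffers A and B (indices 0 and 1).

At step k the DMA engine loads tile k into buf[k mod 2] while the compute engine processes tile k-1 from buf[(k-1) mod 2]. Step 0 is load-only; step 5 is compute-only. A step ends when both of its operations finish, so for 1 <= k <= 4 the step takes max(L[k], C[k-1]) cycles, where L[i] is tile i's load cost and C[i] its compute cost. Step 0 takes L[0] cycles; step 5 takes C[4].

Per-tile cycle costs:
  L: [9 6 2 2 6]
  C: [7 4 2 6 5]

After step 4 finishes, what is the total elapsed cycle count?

end_cycle[4] = 28

step 0: L[0]=9 → dur=9, Σ=9 | A=load:t0 B=idle [load-only]
step 1: L[1]=6 C[0]=7 → dur=7, Σ=16 | A=compute:t0 B=load:t1 [compute-bound]
step 2: L[2]=2 C[1]=4 → dur=4, Σ=20 | A=load:t2 B=compute:t1 [compute-bound]
step 3: L[3]=2 C[2]=2 → dur=2, Σ=22 | A=compute:t2 B=load:t3 [tied]
step 4: L[4]=6 C[3]=6 → dur=6, Σ=28 | A=load:t4 B=compute:t3 [tied]
step 5: C[4]=5 → dur=5, Σ=33 | A=compute:t4 B=idle [compute-only]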